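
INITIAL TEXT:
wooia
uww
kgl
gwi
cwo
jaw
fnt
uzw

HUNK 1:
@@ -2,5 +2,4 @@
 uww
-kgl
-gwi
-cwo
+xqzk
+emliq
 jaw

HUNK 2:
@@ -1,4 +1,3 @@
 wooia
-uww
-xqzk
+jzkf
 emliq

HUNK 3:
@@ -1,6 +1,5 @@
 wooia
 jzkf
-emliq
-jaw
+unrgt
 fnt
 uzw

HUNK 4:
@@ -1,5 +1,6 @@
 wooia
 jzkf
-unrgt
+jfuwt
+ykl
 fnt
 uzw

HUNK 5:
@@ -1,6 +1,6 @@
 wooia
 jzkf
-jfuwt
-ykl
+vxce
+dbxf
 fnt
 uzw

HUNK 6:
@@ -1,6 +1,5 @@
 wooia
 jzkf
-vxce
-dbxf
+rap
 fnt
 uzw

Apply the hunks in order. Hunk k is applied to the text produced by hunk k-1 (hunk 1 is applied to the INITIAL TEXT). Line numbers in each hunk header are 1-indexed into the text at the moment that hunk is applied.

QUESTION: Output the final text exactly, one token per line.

Answer: wooia
jzkf
rap
fnt
uzw

Derivation:
Hunk 1: at line 2 remove [kgl,gwi,cwo] add [xqzk,emliq] -> 7 lines: wooia uww xqzk emliq jaw fnt uzw
Hunk 2: at line 1 remove [uww,xqzk] add [jzkf] -> 6 lines: wooia jzkf emliq jaw fnt uzw
Hunk 3: at line 1 remove [emliq,jaw] add [unrgt] -> 5 lines: wooia jzkf unrgt fnt uzw
Hunk 4: at line 1 remove [unrgt] add [jfuwt,ykl] -> 6 lines: wooia jzkf jfuwt ykl fnt uzw
Hunk 5: at line 1 remove [jfuwt,ykl] add [vxce,dbxf] -> 6 lines: wooia jzkf vxce dbxf fnt uzw
Hunk 6: at line 1 remove [vxce,dbxf] add [rap] -> 5 lines: wooia jzkf rap fnt uzw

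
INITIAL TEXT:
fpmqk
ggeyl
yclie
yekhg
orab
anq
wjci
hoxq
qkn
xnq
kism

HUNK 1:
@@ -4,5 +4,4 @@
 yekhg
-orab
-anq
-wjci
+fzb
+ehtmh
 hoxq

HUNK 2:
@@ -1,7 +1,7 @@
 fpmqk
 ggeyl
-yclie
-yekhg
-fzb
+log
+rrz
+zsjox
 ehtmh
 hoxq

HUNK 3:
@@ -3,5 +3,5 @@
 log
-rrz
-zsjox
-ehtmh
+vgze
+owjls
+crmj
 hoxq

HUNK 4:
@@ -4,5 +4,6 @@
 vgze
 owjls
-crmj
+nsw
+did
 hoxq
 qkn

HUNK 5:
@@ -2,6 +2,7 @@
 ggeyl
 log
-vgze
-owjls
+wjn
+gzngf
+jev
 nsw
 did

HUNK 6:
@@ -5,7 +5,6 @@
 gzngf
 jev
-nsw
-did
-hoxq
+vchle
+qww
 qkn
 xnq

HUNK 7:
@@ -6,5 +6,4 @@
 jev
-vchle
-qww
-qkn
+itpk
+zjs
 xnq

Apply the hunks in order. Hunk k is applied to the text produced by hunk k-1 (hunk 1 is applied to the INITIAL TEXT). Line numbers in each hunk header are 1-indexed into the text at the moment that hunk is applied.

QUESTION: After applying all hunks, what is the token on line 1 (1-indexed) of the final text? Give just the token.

Hunk 1: at line 4 remove [orab,anq,wjci] add [fzb,ehtmh] -> 10 lines: fpmqk ggeyl yclie yekhg fzb ehtmh hoxq qkn xnq kism
Hunk 2: at line 1 remove [yclie,yekhg,fzb] add [log,rrz,zsjox] -> 10 lines: fpmqk ggeyl log rrz zsjox ehtmh hoxq qkn xnq kism
Hunk 3: at line 3 remove [rrz,zsjox,ehtmh] add [vgze,owjls,crmj] -> 10 lines: fpmqk ggeyl log vgze owjls crmj hoxq qkn xnq kism
Hunk 4: at line 4 remove [crmj] add [nsw,did] -> 11 lines: fpmqk ggeyl log vgze owjls nsw did hoxq qkn xnq kism
Hunk 5: at line 2 remove [vgze,owjls] add [wjn,gzngf,jev] -> 12 lines: fpmqk ggeyl log wjn gzngf jev nsw did hoxq qkn xnq kism
Hunk 6: at line 5 remove [nsw,did,hoxq] add [vchle,qww] -> 11 lines: fpmqk ggeyl log wjn gzngf jev vchle qww qkn xnq kism
Hunk 7: at line 6 remove [vchle,qww,qkn] add [itpk,zjs] -> 10 lines: fpmqk ggeyl log wjn gzngf jev itpk zjs xnq kism
Final line 1: fpmqk

Answer: fpmqk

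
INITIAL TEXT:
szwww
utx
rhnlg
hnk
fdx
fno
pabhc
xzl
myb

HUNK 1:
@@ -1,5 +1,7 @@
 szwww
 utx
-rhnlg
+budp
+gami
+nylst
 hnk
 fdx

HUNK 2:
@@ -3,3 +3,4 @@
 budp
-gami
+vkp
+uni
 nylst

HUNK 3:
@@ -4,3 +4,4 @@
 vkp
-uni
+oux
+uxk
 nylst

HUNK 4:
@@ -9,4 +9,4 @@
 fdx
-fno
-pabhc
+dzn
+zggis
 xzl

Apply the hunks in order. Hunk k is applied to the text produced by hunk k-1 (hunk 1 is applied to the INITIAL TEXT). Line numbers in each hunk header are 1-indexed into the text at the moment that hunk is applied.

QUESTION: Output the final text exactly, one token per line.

Answer: szwww
utx
budp
vkp
oux
uxk
nylst
hnk
fdx
dzn
zggis
xzl
myb

Derivation:
Hunk 1: at line 1 remove [rhnlg] add [budp,gami,nylst] -> 11 lines: szwww utx budp gami nylst hnk fdx fno pabhc xzl myb
Hunk 2: at line 3 remove [gami] add [vkp,uni] -> 12 lines: szwww utx budp vkp uni nylst hnk fdx fno pabhc xzl myb
Hunk 3: at line 4 remove [uni] add [oux,uxk] -> 13 lines: szwww utx budp vkp oux uxk nylst hnk fdx fno pabhc xzl myb
Hunk 4: at line 9 remove [fno,pabhc] add [dzn,zggis] -> 13 lines: szwww utx budp vkp oux uxk nylst hnk fdx dzn zggis xzl myb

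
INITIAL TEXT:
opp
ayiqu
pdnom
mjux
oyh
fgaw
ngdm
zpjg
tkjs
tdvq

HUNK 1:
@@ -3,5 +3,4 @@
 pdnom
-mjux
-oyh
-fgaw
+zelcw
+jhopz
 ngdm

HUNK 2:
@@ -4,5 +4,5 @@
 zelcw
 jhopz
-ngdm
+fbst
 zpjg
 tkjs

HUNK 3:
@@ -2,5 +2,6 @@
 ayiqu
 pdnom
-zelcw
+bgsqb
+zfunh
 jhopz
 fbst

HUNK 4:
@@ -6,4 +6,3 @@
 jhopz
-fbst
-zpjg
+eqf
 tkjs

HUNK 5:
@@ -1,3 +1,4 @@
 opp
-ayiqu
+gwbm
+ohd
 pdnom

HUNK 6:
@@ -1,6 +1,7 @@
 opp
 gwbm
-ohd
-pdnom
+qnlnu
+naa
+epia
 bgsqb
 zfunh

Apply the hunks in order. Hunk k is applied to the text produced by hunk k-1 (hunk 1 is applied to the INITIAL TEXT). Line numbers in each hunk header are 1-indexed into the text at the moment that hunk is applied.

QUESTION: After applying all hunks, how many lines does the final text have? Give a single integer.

Hunk 1: at line 3 remove [mjux,oyh,fgaw] add [zelcw,jhopz] -> 9 lines: opp ayiqu pdnom zelcw jhopz ngdm zpjg tkjs tdvq
Hunk 2: at line 4 remove [ngdm] add [fbst] -> 9 lines: opp ayiqu pdnom zelcw jhopz fbst zpjg tkjs tdvq
Hunk 3: at line 2 remove [zelcw] add [bgsqb,zfunh] -> 10 lines: opp ayiqu pdnom bgsqb zfunh jhopz fbst zpjg tkjs tdvq
Hunk 4: at line 6 remove [fbst,zpjg] add [eqf] -> 9 lines: opp ayiqu pdnom bgsqb zfunh jhopz eqf tkjs tdvq
Hunk 5: at line 1 remove [ayiqu] add [gwbm,ohd] -> 10 lines: opp gwbm ohd pdnom bgsqb zfunh jhopz eqf tkjs tdvq
Hunk 6: at line 1 remove [ohd,pdnom] add [qnlnu,naa,epia] -> 11 lines: opp gwbm qnlnu naa epia bgsqb zfunh jhopz eqf tkjs tdvq
Final line count: 11

Answer: 11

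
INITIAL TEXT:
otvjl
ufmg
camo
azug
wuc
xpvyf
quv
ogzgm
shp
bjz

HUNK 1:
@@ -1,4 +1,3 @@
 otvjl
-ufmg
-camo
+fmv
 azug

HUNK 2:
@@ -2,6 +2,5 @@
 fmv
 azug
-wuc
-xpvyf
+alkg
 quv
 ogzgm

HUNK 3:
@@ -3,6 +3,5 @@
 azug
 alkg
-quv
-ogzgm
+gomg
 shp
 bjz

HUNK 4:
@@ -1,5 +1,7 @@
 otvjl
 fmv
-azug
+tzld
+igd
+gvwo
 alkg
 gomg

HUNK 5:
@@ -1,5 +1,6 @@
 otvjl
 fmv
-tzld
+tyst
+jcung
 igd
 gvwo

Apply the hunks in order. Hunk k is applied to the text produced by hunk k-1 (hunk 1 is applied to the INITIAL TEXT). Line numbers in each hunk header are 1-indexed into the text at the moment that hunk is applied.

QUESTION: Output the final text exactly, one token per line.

Hunk 1: at line 1 remove [ufmg,camo] add [fmv] -> 9 lines: otvjl fmv azug wuc xpvyf quv ogzgm shp bjz
Hunk 2: at line 2 remove [wuc,xpvyf] add [alkg] -> 8 lines: otvjl fmv azug alkg quv ogzgm shp bjz
Hunk 3: at line 3 remove [quv,ogzgm] add [gomg] -> 7 lines: otvjl fmv azug alkg gomg shp bjz
Hunk 4: at line 1 remove [azug] add [tzld,igd,gvwo] -> 9 lines: otvjl fmv tzld igd gvwo alkg gomg shp bjz
Hunk 5: at line 1 remove [tzld] add [tyst,jcung] -> 10 lines: otvjl fmv tyst jcung igd gvwo alkg gomg shp bjz

Answer: otvjl
fmv
tyst
jcung
igd
gvwo
alkg
gomg
shp
bjz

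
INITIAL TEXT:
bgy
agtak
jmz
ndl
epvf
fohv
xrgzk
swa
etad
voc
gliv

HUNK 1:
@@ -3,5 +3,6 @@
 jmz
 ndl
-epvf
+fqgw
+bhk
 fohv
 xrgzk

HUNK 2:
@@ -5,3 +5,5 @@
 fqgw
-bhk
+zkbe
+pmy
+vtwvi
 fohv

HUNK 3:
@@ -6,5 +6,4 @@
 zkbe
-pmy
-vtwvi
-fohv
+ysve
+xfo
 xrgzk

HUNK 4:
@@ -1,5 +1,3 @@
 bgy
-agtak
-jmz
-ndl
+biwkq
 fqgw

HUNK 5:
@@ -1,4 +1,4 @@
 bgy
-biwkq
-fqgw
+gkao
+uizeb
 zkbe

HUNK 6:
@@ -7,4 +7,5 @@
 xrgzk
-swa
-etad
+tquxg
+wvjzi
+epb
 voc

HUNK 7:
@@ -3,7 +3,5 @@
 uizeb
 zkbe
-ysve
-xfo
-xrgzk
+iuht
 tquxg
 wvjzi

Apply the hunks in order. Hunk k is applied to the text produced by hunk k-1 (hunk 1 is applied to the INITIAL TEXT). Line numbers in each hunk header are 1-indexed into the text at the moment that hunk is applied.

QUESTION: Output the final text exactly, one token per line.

Hunk 1: at line 3 remove [epvf] add [fqgw,bhk] -> 12 lines: bgy agtak jmz ndl fqgw bhk fohv xrgzk swa etad voc gliv
Hunk 2: at line 5 remove [bhk] add [zkbe,pmy,vtwvi] -> 14 lines: bgy agtak jmz ndl fqgw zkbe pmy vtwvi fohv xrgzk swa etad voc gliv
Hunk 3: at line 6 remove [pmy,vtwvi,fohv] add [ysve,xfo] -> 13 lines: bgy agtak jmz ndl fqgw zkbe ysve xfo xrgzk swa etad voc gliv
Hunk 4: at line 1 remove [agtak,jmz,ndl] add [biwkq] -> 11 lines: bgy biwkq fqgw zkbe ysve xfo xrgzk swa etad voc gliv
Hunk 5: at line 1 remove [biwkq,fqgw] add [gkao,uizeb] -> 11 lines: bgy gkao uizeb zkbe ysve xfo xrgzk swa etad voc gliv
Hunk 6: at line 7 remove [swa,etad] add [tquxg,wvjzi,epb] -> 12 lines: bgy gkao uizeb zkbe ysve xfo xrgzk tquxg wvjzi epb voc gliv
Hunk 7: at line 3 remove [ysve,xfo,xrgzk] add [iuht] -> 10 lines: bgy gkao uizeb zkbe iuht tquxg wvjzi epb voc gliv

Answer: bgy
gkao
uizeb
zkbe
iuht
tquxg
wvjzi
epb
voc
gliv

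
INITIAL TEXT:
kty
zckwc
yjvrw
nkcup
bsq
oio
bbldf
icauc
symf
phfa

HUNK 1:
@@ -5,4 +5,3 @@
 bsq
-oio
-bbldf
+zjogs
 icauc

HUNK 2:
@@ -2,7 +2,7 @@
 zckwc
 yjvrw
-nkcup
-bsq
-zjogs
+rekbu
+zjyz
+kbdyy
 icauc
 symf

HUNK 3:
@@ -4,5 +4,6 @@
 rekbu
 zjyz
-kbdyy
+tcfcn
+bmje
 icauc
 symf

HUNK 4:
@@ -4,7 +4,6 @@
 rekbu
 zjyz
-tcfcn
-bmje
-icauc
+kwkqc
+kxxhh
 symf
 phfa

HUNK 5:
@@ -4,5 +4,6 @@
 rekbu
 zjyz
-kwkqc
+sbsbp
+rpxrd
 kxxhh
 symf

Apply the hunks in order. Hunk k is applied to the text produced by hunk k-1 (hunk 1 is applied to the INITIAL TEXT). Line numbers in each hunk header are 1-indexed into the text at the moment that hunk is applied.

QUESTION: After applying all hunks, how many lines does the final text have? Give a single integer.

Answer: 10

Derivation:
Hunk 1: at line 5 remove [oio,bbldf] add [zjogs] -> 9 lines: kty zckwc yjvrw nkcup bsq zjogs icauc symf phfa
Hunk 2: at line 2 remove [nkcup,bsq,zjogs] add [rekbu,zjyz,kbdyy] -> 9 lines: kty zckwc yjvrw rekbu zjyz kbdyy icauc symf phfa
Hunk 3: at line 4 remove [kbdyy] add [tcfcn,bmje] -> 10 lines: kty zckwc yjvrw rekbu zjyz tcfcn bmje icauc symf phfa
Hunk 4: at line 4 remove [tcfcn,bmje,icauc] add [kwkqc,kxxhh] -> 9 lines: kty zckwc yjvrw rekbu zjyz kwkqc kxxhh symf phfa
Hunk 5: at line 4 remove [kwkqc] add [sbsbp,rpxrd] -> 10 lines: kty zckwc yjvrw rekbu zjyz sbsbp rpxrd kxxhh symf phfa
Final line count: 10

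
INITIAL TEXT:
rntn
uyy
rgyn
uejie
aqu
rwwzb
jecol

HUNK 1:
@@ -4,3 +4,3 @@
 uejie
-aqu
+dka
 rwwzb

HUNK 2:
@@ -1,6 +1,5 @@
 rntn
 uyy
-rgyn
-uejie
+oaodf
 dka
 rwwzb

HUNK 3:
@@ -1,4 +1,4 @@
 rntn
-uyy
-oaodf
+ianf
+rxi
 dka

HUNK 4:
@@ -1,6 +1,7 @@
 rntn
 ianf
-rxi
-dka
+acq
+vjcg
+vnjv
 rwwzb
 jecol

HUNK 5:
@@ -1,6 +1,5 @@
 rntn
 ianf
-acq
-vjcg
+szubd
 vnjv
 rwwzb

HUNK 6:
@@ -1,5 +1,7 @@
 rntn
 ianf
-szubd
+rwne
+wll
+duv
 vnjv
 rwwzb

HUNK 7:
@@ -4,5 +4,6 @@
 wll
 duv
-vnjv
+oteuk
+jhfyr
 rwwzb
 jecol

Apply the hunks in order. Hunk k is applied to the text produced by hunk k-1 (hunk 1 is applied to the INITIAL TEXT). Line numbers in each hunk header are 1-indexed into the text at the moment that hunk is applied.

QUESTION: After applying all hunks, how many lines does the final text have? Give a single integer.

Hunk 1: at line 4 remove [aqu] add [dka] -> 7 lines: rntn uyy rgyn uejie dka rwwzb jecol
Hunk 2: at line 1 remove [rgyn,uejie] add [oaodf] -> 6 lines: rntn uyy oaodf dka rwwzb jecol
Hunk 3: at line 1 remove [uyy,oaodf] add [ianf,rxi] -> 6 lines: rntn ianf rxi dka rwwzb jecol
Hunk 4: at line 1 remove [rxi,dka] add [acq,vjcg,vnjv] -> 7 lines: rntn ianf acq vjcg vnjv rwwzb jecol
Hunk 5: at line 1 remove [acq,vjcg] add [szubd] -> 6 lines: rntn ianf szubd vnjv rwwzb jecol
Hunk 6: at line 1 remove [szubd] add [rwne,wll,duv] -> 8 lines: rntn ianf rwne wll duv vnjv rwwzb jecol
Hunk 7: at line 4 remove [vnjv] add [oteuk,jhfyr] -> 9 lines: rntn ianf rwne wll duv oteuk jhfyr rwwzb jecol
Final line count: 9

Answer: 9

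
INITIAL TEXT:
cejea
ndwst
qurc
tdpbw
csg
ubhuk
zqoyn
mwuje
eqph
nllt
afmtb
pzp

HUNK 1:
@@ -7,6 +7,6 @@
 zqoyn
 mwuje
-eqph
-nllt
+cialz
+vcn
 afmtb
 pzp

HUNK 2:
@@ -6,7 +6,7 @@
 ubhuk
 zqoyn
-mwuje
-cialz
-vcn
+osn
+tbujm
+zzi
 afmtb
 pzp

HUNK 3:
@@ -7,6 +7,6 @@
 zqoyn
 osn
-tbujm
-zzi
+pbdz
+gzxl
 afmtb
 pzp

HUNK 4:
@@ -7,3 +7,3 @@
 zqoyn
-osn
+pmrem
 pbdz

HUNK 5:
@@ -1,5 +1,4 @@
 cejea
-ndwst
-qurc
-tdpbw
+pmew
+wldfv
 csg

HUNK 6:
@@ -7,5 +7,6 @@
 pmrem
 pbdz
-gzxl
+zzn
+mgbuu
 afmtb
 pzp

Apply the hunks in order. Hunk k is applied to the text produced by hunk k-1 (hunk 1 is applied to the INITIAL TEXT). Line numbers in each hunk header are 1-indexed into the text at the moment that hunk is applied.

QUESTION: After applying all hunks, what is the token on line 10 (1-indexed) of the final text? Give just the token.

Hunk 1: at line 7 remove [eqph,nllt] add [cialz,vcn] -> 12 lines: cejea ndwst qurc tdpbw csg ubhuk zqoyn mwuje cialz vcn afmtb pzp
Hunk 2: at line 6 remove [mwuje,cialz,vcn] add [osn,tbujm,zzi] -> 12 lines: cejea ndwst qurc tdpbw csg ubhuk zqoyn osn tbujm zzi afmtb pzp
Hunk 3: at line 7 remove [tbujm,zzi] add [pbdz,gzxl] -> 12 lines: cejea ndwst qurc tdpbw csg ubhuk zqoyn osn pbdz gzxl afmtb pzp
Hunk 4: at line 7 remove [osn] add [pmrem] -> 12 lines: cejea ndwst qurc tdpbw csg ubhuk zqoyn pmrem pbdz gzxl afmtb pzp
Hunk 5: at line 1 remove [ndwst,qurc,tdpbw] add [pmew,wldfv] -> 11 lines: cejea pmew wldfv csg ubhuk zqoyn pmrem pbdz gzxl afmtb pzp
Hunk 6: at line 7 remove [gzxl] add [zzn,mgbuu] -> 12 lines: cejea pmew wldfv csg ubhuk zqoyn pmrem pbdz zzn mgbuu afmtb pzp
Final line 10: mgbuu

Answer: mgbuu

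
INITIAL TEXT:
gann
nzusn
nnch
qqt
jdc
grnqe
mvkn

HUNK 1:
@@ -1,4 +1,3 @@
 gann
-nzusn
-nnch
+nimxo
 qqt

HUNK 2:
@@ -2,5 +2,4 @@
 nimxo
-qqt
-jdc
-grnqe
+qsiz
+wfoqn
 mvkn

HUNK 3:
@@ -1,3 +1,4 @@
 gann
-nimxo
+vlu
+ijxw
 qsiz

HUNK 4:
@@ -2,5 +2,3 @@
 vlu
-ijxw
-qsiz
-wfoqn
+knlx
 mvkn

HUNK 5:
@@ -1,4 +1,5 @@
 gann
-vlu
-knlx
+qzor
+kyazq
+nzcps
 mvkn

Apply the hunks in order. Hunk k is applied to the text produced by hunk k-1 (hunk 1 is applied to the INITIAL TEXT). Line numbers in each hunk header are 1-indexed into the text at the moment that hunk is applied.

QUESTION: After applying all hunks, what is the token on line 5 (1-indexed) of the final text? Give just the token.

Answer: mvkn

Derivation:
Hunk 1: at line 1 remove [nzusn,nnch] add [nimxo] -> 6 lines: gann nimxo qqt jdc grnqe mvkn
Hunk 2: at line 2 remove [qqt,jdc,grnqe] add [qsiz,wfoqn] -> 5 lines: gann nimxo qsiz wfoqn mvkn
Hunk 3: at line 1 remove [nimxo] add [vlu,ijxw] -> 6 lines: gann vlu ijxw qsiz wfoqn mvkn
Hunk 4: at line 2 remove [ijxw,qsiz,wfoqn] add [knlx] -> 4 lines: gann vlu knlx mvkn
Hunk 5: at line 1 remove [vlu,knlx] add [qzor,kyazq,nzcps] -> 5 lines: gann qzor kyazq nzcps mvkn
Final line 5: mvkn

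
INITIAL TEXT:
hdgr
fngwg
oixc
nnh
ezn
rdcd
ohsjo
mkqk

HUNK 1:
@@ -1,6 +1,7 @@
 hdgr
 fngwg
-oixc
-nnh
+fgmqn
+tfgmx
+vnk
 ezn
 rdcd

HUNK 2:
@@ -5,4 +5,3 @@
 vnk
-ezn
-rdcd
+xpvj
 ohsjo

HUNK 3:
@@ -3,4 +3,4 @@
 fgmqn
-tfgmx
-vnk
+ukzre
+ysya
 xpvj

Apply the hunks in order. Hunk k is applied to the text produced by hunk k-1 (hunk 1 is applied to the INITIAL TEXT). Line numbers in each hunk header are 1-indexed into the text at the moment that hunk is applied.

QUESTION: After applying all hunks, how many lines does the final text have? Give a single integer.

Answer: 8

Derivation:
Hunk 1: at line 1 remove [oixc,nnh] add [fgmqn,tfgmx,vnk] -> 9 lines: hdgr fngwg fgmqn tfgmx vnk ezn rdcd ohsjo mkqk
Hunk 2: at line 5 remove [ezn,rdcd] add [xpvj] -> 8 lines: hdgr fngwg fgmqn tfgmx vnk xpvj ohsjo mkqk
Hunk 3: at line 3 remove [tfgmx,vnk] add [ukzre,ysya] -> 8 lines: hdgr fngwg fgmqn ukzre ysya xpvj ohsjo mkqk
Final line count: 8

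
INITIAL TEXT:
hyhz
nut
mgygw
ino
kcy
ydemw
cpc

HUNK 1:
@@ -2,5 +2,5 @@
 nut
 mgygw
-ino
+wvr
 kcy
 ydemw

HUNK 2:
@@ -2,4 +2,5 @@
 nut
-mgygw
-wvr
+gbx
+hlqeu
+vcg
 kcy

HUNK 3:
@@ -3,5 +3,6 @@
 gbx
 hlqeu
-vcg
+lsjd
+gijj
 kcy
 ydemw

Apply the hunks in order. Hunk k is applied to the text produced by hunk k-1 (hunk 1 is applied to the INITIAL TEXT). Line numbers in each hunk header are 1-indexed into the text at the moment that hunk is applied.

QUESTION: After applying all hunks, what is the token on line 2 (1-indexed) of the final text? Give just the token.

Hunk 1: at line 2 remove [ino] add [wvr] -> 7 lines: hyhz nut mgygw wvr kcy ydemw cpc
Hunk 2: at line 2 remove [mgygw,wvr] add [gbx,hlqeu,vcg] -> 8 lines: hyhz nut gbx hlqeu vcg kcy ydemw cpc
Hunk 3: at line 3 remove [vcg] add [lsjd,gijj] -> 9 lines: hyhz nut gbx hlqeu lsjd gijj kcy ydemw cpc
Final line 2: nut

Answer: nut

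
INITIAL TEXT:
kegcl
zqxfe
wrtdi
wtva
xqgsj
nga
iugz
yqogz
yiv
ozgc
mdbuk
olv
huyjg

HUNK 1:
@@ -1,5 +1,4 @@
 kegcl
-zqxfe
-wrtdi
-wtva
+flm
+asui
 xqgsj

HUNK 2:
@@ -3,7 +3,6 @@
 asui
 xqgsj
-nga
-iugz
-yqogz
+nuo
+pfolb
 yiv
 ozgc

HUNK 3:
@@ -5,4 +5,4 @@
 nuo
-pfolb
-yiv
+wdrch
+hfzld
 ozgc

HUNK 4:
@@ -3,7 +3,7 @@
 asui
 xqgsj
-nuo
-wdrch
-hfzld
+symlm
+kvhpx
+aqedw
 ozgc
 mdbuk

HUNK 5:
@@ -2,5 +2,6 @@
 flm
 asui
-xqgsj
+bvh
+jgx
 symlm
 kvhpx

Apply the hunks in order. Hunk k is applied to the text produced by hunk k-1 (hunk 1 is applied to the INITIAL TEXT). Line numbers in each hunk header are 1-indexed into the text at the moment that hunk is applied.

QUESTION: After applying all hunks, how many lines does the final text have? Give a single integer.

Hunk 1: at line 1 remove [zqxfe,wrtdi,wtva] add [flm,asui] -> 12 lines: kegcl flm asui xqgsj nga iugz yqogz yiv ozgc mdbuk olv huyjg
Hunk 2: at line 3 remove [nga,iugz,yqogz] add [nuo,pfolb] -> 11 lines: kegcl flm asui xqgsj nuo pfolb yiv ozgc mdbuk olv huyjg
Hunk 3: at line 5 remove [pfolb,yiv] add [wdrch,hfzld] -> 11 lines: kegcl flm asui xqgsj nuo wdrch hfzld ozgc mdbuk olv huyjg
Hunk 4: at line 3 remove [nuo,wdrch,hfzld] add [symlm,kvhpx,aqedw] -> 11 lines: kegcl flm asui xqgsj symlm kvhpx aqedw ozgc mdbuk olv huyjg
Hunk 5: at line 2 remove [xqgsj] add [bvh,jgx] -> 12 lines: kegcl flm asui bvh jgx symlm kvhpx aqedw ozgc mdbuk olv huyjg
Final line count: 12

Answer: 12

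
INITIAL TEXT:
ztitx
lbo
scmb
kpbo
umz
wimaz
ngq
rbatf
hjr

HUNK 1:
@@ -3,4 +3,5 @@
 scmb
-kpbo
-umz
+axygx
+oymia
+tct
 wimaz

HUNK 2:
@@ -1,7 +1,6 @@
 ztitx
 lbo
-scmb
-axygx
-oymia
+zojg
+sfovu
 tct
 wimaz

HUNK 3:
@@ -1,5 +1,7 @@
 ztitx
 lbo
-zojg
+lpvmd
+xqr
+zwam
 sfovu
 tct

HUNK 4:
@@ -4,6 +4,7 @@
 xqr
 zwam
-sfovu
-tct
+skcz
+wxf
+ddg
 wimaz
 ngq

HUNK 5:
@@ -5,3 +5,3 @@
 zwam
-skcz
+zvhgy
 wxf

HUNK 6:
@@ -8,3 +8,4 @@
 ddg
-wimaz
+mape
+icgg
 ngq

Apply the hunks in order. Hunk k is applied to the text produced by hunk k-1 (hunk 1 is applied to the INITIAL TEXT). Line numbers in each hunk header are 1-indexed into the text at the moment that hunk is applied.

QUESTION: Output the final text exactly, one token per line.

Hunk 1: at line 3 remove [kpbo,umz] add [axygx,oymia,tct] -> 10 lines: ztitx lbo scmb axygx oymia tct wimaz ngq rbatf hjr
Hunk 2: at line 1 remove [scmb,axygx,oymia] add [zojg,sfovu] -> 9 lines: ztitx lbo zojg sfovu tct wimaz ngq rbatf hjr
Hunk 3: at line 1 remove [zojg] add [lpvmd,xqr,zwam] -> 11 lines: ztitx lbo lpvmd xqr zwam sfovu tct wimaz ngq rbatf hjr
Hunk 4: at line 4 remove [sfovu,tct] add [skcz,wxf,ddg] -> 12 lines: ztitx lbo lpvmd xqr zwam skcz wxf ddg wimaz ngq rbatf hjr
Hunk 5: at line 5 remove [skcz] add [zvhgy] -> 12 lines: ztitx lbo lpvmd xqr zwam zvhgy wxf ddg wimaz ngq rbatf hjr
Hunk 6: at line 8 remove [wimaz] add [mape,icgg] -> 13 lines: ztitx lbo lpvmd xqr zwam zvhgy wxf ddg mape icgg ngq rbatf hjr

Answer: ztitx
lbo
lpvmd
xqr
zwam
zvhgy
wxf
ddg
mape
icgg
ngq
rbatf
hjr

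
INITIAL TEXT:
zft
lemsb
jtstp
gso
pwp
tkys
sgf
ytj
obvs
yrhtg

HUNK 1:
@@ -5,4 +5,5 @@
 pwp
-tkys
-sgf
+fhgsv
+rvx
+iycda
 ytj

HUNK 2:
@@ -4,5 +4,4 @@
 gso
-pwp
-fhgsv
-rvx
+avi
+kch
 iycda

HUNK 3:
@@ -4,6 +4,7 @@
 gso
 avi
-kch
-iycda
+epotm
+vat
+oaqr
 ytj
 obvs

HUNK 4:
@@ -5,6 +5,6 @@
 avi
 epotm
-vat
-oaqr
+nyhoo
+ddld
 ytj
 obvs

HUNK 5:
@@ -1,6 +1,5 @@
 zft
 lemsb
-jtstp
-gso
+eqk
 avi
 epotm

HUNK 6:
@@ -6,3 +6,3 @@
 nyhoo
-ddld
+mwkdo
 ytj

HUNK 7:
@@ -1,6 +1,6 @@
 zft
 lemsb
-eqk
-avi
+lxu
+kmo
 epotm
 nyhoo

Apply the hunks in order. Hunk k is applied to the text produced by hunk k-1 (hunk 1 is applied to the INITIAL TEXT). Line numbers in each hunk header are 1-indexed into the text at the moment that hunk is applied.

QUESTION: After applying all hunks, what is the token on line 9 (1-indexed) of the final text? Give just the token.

Answer: obvs

Derivation:
Hunk 1: at line 5 remove [tkys,sgf] add [fhgsv,rvx,iycda] -> 11 lines: zft lemsb jtstp gso pwp fhgsv rvx iycda ytj obvs yrhtg
Hunk 2: at line 4 remove [pwp,fhgsv,rvx] add [avi,kch] -> 10 lines: zft lemsb jtstp gso avi kch iycda ytj obvs yrhtg
Hunk 3: at line 4 remove [kch,iycda] add [epotm,vat,oaqr] -> 11 lines: zft lemsb jtstp gso avi epotm vat oaqr ytj obvs yrhtg
Hunk 4: at line 5 remove [vat,oaqr] add [nyhoo,ddld] -> 11 lines: zft lemsb jtstp gso avi epotm nyhoo ddld ytj obvs yrhtg
Hunk 5: at line 1 remove [jtstp,gso] add [eqk] -> 10 lines: zft lemsb eqk avi epotm nyhoo ddld ytj obvs yrhtg
Hunk 6: at line 6 remove [ddld] add [mwkdo] -> 10 lines: zft lemsb eqk avi epotm nyhoo mwkdo ytj obvs yrhtg
Hunk 7: at line 1 remove [eqk,avi] add [lxu,kmo] -> 10 lines: zft lemsb lxu kmo epotm nyhoo mwkdo ytj obvs yrhtg
Final line 9: obvs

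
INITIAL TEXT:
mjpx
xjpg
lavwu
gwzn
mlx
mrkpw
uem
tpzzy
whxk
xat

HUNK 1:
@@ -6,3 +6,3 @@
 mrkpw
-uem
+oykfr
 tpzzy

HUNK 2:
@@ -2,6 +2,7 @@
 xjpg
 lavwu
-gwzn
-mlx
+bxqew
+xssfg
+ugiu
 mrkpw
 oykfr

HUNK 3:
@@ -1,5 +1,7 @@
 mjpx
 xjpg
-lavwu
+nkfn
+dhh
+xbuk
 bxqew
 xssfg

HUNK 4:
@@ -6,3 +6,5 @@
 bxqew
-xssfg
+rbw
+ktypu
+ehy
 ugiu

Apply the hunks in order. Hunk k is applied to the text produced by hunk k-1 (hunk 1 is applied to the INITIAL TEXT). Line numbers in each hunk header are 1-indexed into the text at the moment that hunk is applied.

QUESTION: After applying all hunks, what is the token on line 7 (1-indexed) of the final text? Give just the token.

Hunk 1: at line 6 remove [uem] add [oykfr] -> 10 lines: mjpx xjpg lavwu gwzn mlx mrkpw oykfr tpzzy whxk xat
Hunk 2: at line 2 remove [gwzn,mlx] add [bxqew,xssfg,ugiu] -> 11 lines: mjpx xjpg lavwu bxqew xssfg ugiu mrkpw oykfr tpzzy whxk xat
Hunk 3: at line 1 remove [lavwu] add [nkfn,dhh,xbuk] -> 13 lines: mjpx xjpg nkfn dhh xbuk bxqew xssfg ugiu mrkpw oykfr tpzzy whxk xat
Hunk 4: at line 6 remove [xssfg] add [rbw,ktypu,ehy] -> 15 lines: mjpx xjpg nkfn dhh xbuk bxqew rbw ktypu ehy ugiu mrkpw oykfr tpzzy whxk xat
Final line 7: rbw

Answer: rbw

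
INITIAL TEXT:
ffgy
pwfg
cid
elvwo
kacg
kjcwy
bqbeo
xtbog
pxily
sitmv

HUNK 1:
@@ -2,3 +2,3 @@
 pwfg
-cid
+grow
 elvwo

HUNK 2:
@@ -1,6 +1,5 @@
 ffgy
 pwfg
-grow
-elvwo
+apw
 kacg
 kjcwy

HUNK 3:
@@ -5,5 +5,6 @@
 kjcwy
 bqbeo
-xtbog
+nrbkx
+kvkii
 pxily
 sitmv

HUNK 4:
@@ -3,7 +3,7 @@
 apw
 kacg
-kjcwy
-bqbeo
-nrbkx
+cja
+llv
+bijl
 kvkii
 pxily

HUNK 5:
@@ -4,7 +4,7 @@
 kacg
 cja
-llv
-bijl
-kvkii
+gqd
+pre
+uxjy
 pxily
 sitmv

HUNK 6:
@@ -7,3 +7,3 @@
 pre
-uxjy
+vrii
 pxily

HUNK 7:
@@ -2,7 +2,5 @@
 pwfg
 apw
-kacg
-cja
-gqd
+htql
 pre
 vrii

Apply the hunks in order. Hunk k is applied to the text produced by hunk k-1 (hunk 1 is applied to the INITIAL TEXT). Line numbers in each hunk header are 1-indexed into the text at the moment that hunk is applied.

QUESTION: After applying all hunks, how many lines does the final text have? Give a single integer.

Answer: 8

Derivation:
Hunk 1: at line 2 remove [cid] add [grow] -> 10 lines: ffgy pwfg grow elvwo kacg kjcwy bqbeo xtbog pxily sitmv
Hunk 2: at line 1 remove [grow,elvwo] add [apw] -> 9 lines: ffgy pwfg apw kacg kjcwy bqbeo xtbog pxily sitmv
Hunk 3: at line 5 remove [xtbog] add [nrbkx,kvkii] -> 10 lines: ffgy pwfg apw kacg kjcwy bqbeo nrbkx kvkii pxily sitmv
Hunk 4: at line 3 remove [kjcwy,bqbeo,nrbkx] add [cja,llv,bijl] -> 10 lines: ffgy pwfg apw kacg cja llv bijl kvkii pxily sitmv
Hunk 5: at line 4 remove [llv,bijl,kvkii] add [gqd,pre,uxjy] -> 10 lines: ffgy pwfg apw kacg cja gqd pre uxjy pxily sitmv
Hunk 6: at line 7 remove [uxjy] add [vrii] -> 10 lines: ffgy pwfg apw kacg cja gqd pre vrii pxily sitmv
Hunk 7: at line 2 remove [kacg,cja,gqd] add [htql] -> 8 lines: ffgy pwfg apw htql pre vrii pxily sitmv
Final line count: 8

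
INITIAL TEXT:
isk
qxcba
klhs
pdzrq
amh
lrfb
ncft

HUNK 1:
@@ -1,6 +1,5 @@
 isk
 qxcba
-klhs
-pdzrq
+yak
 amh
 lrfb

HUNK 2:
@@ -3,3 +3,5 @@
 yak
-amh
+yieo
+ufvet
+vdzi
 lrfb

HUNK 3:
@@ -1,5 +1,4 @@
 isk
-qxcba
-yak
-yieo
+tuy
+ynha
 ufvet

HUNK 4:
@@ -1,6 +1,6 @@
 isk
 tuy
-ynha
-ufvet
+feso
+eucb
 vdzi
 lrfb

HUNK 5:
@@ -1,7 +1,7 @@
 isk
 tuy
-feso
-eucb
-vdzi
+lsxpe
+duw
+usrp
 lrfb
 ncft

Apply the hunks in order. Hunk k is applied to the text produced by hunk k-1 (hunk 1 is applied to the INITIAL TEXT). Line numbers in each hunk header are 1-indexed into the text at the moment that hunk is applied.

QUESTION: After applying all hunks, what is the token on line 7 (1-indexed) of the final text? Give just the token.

Answer: ncft

Derivation:
Hunk 1: at line 1 remove [klhs,pdzrq] add [yak] -> 6 lines: isk qxcba yak amh lrfb ncft
Hunk 2: at line 3 remove [amh] add [yieo,ufvet,vdzi] -> 8 lines: isk qxcba yak yieo ufvet vdzi lrfb ncft
Hunk 3: at line 1 remove [qxcba,yak,yieo] add [tuy,ynha] -> 7 lines: isk tuy ynha ufvet vdzi lrfb ncft
Hunk 4: at line 1 remove [ynha,ufvet] add [feso,eucb] -> 7 lines: isk tuy feso eucb vdzi lrfb ncft
Hunk 5: at line 1 remove [feso,eucb,vdzi] add [lsxpe,duw,usrp] -> 7 lines: isk tuy lsxpe duw usrp lrfb ncft
Final line 7: ncft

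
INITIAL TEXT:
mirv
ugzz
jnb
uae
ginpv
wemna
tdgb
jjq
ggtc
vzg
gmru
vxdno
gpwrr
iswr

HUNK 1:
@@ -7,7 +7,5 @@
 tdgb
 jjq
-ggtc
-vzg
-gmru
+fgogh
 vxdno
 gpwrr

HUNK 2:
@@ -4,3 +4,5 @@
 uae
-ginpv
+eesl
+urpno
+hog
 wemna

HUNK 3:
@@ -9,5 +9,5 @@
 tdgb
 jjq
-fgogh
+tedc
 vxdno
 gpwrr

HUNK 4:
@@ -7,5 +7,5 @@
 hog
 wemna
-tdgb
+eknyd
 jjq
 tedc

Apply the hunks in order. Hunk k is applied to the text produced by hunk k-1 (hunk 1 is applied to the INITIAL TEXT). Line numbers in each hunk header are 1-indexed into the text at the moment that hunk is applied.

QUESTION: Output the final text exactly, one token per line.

Answer: mirv
ugzz
jnb
uae
eesl
urpno
hog
wemna
eknyd
jjq
tedc
vxdno
gpwrr
iswr

Derivation:
Hunk 1: at line 7 remove [ggtc,vzg,gmru] add [fgogh] -> 12 lines: mirv ugzz jnb uae ginpv wemna tdgb jjq fgogh vxdno gpwrr iswr
Hunk 2: at line 4 remove [ginpv] add [eesl,urpno,hog] -> 14 lines: mirv ugzz jnb uae eesl urpno hog wemna tdgb jjq fgogh vxdno gpwrr iswr
Hunk 3: at line 9 remove [fgogh] add [tedc] -> 14 lines: mirv ugzz jnb uae eesl urpno hog wemna tdgb jjq tedc vxdno gpwrr iswr
Hunk 4: at line 7 remove [tdgb] add [eknyd] -> 14 lines: mirv ugzz jnb uae eesl urpno hog wemna eknyd jjq tedc vxdno gpwrr iswr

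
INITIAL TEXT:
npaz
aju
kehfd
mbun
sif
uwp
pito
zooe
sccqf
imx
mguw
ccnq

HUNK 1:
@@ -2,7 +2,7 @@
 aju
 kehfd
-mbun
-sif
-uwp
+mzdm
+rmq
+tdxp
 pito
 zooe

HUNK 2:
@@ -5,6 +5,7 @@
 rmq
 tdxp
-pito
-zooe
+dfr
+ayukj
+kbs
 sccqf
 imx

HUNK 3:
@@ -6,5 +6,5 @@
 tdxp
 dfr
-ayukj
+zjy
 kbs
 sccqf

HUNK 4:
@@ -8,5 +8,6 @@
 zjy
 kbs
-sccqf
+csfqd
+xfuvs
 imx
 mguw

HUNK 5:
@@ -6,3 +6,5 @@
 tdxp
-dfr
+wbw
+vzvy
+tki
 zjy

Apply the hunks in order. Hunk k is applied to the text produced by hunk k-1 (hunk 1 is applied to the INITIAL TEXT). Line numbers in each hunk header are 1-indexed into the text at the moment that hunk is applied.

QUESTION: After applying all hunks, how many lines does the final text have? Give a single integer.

Answer: 16

Derivation:
Hunk 1: at line 2 remove [mbun,sif,uwp] add [mzdm,rmq,tdxp] -> 12 lines: npaz aju kehfd mzdm rmq tdxp pito zooe sccqf imx mguw ccnq
Hunk 2: at line 5 remove [pito,zooe] add [dfr,ayukj,kbs] -> 13 lines: npaz aju kehfd mzdm rmq tdxp dfr ayukj kbs sccqf imx mguw ccnq
Hunk 3: at line 6 remove [ayukj] add [zjy] -> 13 lines: npaz aju kehfd mzdm rmq tdxp dfr zjy kbs sccqf imx mguw ccnq
Hunk 4: at line 8 remove [sccqf] add [csfqd,xfuvs] -> 14 lines: npaz aju kehfd mzdm rmq tdxp dfr zjy kbs csfqd xfuvs imx mguw ccnq
Hunk 5: at line 6 remove [dfr] add [wbw,vzvy,tki] -> 16 lines: npaz aju kehfd mzdm rmq tdxp wbw vzvy tki zjy kbs csfqd xfuvs imx mguw ccnq
Final line count: 16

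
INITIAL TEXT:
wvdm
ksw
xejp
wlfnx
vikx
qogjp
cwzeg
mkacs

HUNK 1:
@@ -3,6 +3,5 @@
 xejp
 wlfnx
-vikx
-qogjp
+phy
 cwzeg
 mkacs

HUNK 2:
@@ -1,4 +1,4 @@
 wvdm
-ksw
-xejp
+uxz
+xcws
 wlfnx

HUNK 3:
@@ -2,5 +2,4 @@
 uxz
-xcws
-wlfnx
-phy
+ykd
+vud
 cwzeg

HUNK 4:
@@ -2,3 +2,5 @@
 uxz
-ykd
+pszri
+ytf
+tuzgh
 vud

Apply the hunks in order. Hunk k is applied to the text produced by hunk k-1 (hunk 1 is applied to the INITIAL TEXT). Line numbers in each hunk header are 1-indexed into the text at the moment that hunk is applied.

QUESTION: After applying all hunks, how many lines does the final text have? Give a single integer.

Answer: 8

Derivation:
Hunk 1: at line 3 remove [vikx,qogjp] add [phy] -> 7 lines: wvdm ksw xejp wlfnx phy cwzeg mkacs
Hunk 2: at line 1 remove [ksw,xejp] add [uxz,xcws] -> 7 lines: wvdm uxz xcws wlfnx phy cwzeg mkacs
Hunk 3: at line 2 remove [xcws,wlfnx,phy] add [ykd,vud] -> 6 lines: wvdm uxz ykd vud cwzeg mkacs
Hunk 4: at line 2 remove [ykd] add [pszri,ytf,tuzgh] -> 8 lines: wvdm uxz pszri ytf tuzgh vud cwzeg mkacs
Final line count: 8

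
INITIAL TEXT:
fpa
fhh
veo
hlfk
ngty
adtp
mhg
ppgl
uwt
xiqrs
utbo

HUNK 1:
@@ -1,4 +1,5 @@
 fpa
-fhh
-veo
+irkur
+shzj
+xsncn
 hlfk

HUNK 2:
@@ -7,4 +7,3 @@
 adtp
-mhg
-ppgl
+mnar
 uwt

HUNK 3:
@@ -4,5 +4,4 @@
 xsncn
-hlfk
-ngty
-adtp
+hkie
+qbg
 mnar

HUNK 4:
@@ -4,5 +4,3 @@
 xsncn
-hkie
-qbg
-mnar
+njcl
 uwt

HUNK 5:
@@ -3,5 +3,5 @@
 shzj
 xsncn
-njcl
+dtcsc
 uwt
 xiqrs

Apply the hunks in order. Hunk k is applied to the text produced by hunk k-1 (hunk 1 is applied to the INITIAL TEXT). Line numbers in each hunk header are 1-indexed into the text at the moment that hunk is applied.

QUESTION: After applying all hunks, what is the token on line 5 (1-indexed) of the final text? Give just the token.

Answer: dtcsc

Derivation:
Hunk 1: at line 1 remove [fhh,veo] add [irkur,shzj,xsncn] -> 12 lines: fpa irkur shzj xsncn hlfk ngty adtp mhg ppgl uwt xiqrs utbo
Hunk 2: at line 7 remove [mhg,ppgl] add [mnar] -> 11 lines: fpa irkur shzj xsncn hlfk ngty adtp mnar uwt xiqrs utbo
Hunk 3: at line 4 remove [hlfk,ngty,adtp] add [hkie,qbg] -> 10 lines: fpa irkur shzj xsncn hkie qbg mnar uwt xiqrs utbo
Hunk 4: at line 4 remove [hkie,qbg,mnar] add [njcl] -> 8 lines: fpa irkur shzj xsncn njcl uwt xiqrs utbo
Hunk 5: at line 3 remove [njcl] add [dtcsc] -> 8 lines: fpa irkur shzj xsncn dtcsc uwt xiqrs utbo
Final line 5: dtcsc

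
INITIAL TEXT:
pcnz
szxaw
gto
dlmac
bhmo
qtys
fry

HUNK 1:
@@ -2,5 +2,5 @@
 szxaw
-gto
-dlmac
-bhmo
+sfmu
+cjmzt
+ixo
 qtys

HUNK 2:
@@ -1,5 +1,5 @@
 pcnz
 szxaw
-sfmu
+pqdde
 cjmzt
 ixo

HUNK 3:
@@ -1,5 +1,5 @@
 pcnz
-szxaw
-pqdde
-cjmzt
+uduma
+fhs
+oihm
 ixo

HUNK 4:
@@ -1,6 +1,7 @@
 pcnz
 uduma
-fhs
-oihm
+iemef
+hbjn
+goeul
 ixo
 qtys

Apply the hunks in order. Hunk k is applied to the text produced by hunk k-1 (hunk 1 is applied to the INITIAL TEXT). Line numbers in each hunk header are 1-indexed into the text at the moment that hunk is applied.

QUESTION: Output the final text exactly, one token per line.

Answer: pcnz
uduma
iemef
hbjn
goeul
ixo
qtys
fry

Derivation:
Hunk 1: at line 2 remove [gto,dlmac,bhmo] add [sfmu,cjmzt,ixo] -> 7 lines: pcnz szxaw sfmu cjmzt ixo qtys fry
Hunk 2: at line 1 remove [sfmu] add [pqdde] -> 7 lines: pcnz szxaw pqdde cjmzt ixo qtys fry
Hunk 3: at line 1 remove [szxaw,pqdde,cjmzt] add [uduma,fhs,oihm] -> 7 lines: pcnz uduma fhs oihm ixo qtys fry
Hunk 4: at line 1 remove [fhs,oihm] add [iemef,hbjn,goeul] -> 8 lines: pcnz uduma iemef hbjn goeul ixo qtys fry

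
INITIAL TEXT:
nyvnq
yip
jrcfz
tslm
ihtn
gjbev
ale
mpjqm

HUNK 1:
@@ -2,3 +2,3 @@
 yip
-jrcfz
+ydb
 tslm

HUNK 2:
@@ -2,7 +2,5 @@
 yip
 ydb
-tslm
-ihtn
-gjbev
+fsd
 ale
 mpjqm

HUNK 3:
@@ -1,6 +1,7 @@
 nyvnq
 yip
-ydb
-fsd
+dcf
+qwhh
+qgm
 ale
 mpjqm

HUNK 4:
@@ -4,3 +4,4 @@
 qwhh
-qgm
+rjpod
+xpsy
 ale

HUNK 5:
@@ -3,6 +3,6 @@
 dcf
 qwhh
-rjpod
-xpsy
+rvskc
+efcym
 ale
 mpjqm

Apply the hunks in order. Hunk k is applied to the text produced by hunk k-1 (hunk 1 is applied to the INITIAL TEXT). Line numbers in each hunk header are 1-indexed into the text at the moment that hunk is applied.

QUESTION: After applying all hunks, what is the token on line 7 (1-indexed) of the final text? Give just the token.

Hunk 1: at line 2 remove [jrcfz] add [ydb] -> 8 lines: nyvnq yip ydb tslm ihtn gjbev ale mpjqm
Hunk 2: at line 2 remove [tslm,ihtn,gjbev] add [fsd] -> 6 lines: nyvnq yip ydb fsd ale mpjqm
Hunk 3: at line 1 remove [ydb,fsd] add [dcf,qwhh,qgm] -> 7 lines: nyvnq yip dcf qwhh qgm ale mpjqm
Hunk 4: at line 4 remove [qgm] add [rjpod,xpsy] -> 8 lines: nyvnq yip dcf qwhh rjpod xpsy ale mpjqm
Hunk 5: at line 3 remove [rjpod,xpsy] add [rvskc,efcym] -> 8 lines: nyvnq yip dcf qwhh rvskc efcym ale mpjqm
Final line 7: ale

Answer: ale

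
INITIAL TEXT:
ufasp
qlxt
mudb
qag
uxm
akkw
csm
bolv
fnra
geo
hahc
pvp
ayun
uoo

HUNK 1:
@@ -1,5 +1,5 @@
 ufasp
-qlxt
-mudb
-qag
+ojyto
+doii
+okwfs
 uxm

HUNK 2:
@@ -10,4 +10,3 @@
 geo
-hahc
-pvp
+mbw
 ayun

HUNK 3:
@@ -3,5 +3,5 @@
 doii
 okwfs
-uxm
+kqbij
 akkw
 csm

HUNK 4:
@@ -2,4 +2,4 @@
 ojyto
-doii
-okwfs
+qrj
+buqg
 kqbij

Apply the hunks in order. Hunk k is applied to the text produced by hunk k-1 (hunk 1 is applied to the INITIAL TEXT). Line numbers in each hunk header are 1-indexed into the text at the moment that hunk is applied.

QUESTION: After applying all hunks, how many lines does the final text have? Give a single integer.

Answer: 13

Derivation:
Hunk 1: at line 1 remove [qlxt,mudb,qag] add [ojyto,doii,okwfs] -> 14 lines: ufasp ojyto doii okwfs uxm akkw csm bolv fnra geo hahc pvp ayun uoo
Hunk 2: at line 10 remove [hahc,pvp] add [mbw] -> 13 lines: ufasp ojyto doii okwfs uxm akkw csm bolv fnra geo mbw ayun uoo
Hunk 3: at line 3 remove [uxm] add [kqbij] -> 13 lines: ufasp ojyto doii okwfs kqbij akkw csm bolv fnra geo mbw ayun uoo
Hunk 4: at line 2 remove [doii,okwfs] add [qrj,buqg] -> 13 lines: ufasp ojyto qrj buqg kqbij akkw csm bolv fnra geo mbw ayun uoo
Final line count: 13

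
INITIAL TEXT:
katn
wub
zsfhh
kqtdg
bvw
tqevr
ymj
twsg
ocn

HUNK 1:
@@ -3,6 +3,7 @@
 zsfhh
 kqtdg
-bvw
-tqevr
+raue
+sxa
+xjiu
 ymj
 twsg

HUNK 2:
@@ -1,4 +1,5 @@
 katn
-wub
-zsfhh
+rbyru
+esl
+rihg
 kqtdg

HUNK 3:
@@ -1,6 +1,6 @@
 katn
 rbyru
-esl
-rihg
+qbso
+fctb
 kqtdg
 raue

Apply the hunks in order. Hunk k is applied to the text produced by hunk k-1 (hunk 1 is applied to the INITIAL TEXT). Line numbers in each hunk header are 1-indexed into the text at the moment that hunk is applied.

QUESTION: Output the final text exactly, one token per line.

Hunk 1: at line 3 remove [bvw,tqevr] add [raue,sxa,xjiu] -> 10 lines: katn wub zsfhh kqtdg raue sxa xjiu ymj twsg ocn
Hunk 2: at line 1 remove [wub,zsfhh] add [rbyru,esl,rihg] -> 11 lines: katn rbyru esl rihg kqtdg raue sxa xjiu ymj twsg ocn
Hunk 3: at line 1 remove [esl,rihg] add [qbso,fctb] -> 11 lines: katn rbyru qbso fctb kqtdg raue sxa xjiu ymj twsg ocn

Answer: katn
rbyru
qbso
fctb
kqtdg
raue
sxa
xjiu
ymj
twsg
ocn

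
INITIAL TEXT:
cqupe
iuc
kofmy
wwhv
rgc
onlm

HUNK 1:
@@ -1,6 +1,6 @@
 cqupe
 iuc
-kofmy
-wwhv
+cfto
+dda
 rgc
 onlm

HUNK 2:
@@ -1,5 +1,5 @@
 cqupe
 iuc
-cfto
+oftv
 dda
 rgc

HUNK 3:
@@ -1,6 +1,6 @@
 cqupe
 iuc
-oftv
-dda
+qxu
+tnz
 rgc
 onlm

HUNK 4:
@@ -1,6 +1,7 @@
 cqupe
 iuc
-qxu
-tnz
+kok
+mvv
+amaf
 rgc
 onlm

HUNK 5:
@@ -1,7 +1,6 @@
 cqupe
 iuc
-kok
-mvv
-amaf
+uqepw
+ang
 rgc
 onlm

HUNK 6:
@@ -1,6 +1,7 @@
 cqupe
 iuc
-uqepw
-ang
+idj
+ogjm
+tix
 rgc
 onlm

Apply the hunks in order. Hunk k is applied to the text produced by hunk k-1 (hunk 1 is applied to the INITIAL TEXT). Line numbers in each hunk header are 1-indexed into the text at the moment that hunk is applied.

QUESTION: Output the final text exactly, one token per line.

Hunk 1: at line 1 remove [kofmy,wwhv] add [cfto,dda] -> 6 lines: cqupe iuc cfto dda rgc onlm
Hunk 2: at line 1 remove [cfto] add [oftv] -> 6 lines: cqupe iuc oftv dda rgc onlm
Hunk 3: at line 1 remove [oftv,dda] add [qxu,tnz] -> 6 lines: cqupe iuc qxu tnz rgc onlm
Hunk 4: at line 1 remove [qxu,tnz] add [kok,mvv,amaf] -> 7 lines: cqupe iuc kok mvv amaf rgc onlm
Hunk 5: at line 1 remove [kok,mvv,amaf] add [uqepw,ang] -> 6 lines: cqupe iuc uqepw ang rgc onlm
Hunk 6: at line 1 remove [uqepw,ang] add [idj,ogjm,tix] -> 7 lines: cqupe iuc idj ogjm tix rgc onlm

Answer: cqupe
iuc
idj
ogjm
tix
rgc
onlm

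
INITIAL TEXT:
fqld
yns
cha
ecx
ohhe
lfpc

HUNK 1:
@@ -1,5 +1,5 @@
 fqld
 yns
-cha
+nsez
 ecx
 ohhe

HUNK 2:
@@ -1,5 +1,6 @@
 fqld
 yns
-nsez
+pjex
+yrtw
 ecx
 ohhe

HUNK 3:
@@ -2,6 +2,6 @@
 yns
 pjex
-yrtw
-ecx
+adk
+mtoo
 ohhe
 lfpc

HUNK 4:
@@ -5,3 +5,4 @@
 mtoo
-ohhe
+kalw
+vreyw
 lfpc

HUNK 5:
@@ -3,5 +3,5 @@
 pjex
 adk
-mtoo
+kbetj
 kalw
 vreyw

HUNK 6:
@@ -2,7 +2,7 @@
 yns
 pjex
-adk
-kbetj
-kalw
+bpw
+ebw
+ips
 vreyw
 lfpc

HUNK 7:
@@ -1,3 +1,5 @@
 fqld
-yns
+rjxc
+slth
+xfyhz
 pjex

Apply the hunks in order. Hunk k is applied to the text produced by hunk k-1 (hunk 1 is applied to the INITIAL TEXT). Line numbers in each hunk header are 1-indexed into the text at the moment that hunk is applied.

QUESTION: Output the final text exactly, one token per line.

Answer: fqld
rjxc
slth
xfyhz
pjex
bpw
ebw
ips
vreyw
lfpc

Derivation:
Hunk 1: at line 1 remove [cha] add [nsez] -> 6 lines: fqld yns nsez ecx ohhe lfpc
Hunk 2: at line 1 remove [nsez] add [pjex,yrtw] -> 7 lines: fqld yns pjex yrtw ecx ohhe lfpc
Hunk 3: at line 2 remove [yrtw,ecx] add [adk,mtoo] -> 7 lines: fqld yns pjex adk mtoo ohhe lfpc
Hunk 4: at line 5 remove [ohhe] add [kalw,vreyw] -> 8 lines: fqld yns pjex adk mtoo kalw vreyw lfpc
Hunk 5: at line 3 remove [mtoo] add [kbetj] -> 8 lines: fqld yns pjex adk kbetj kalw vreyw lfpc
Hunk 6: at line 2 remove [adk,kbetj,kalw] add [bpw,ebw,ips] -> 8 lines: fqld yns pjex bpw ebw ips vreyw lfpc
Hunk 7: at line 1 remove [yns] add [rjxc,slth,xfyhz] -> 10 lines: fqld rjxc slth xfyhz pjex bpw ebw ips vreyw lfpc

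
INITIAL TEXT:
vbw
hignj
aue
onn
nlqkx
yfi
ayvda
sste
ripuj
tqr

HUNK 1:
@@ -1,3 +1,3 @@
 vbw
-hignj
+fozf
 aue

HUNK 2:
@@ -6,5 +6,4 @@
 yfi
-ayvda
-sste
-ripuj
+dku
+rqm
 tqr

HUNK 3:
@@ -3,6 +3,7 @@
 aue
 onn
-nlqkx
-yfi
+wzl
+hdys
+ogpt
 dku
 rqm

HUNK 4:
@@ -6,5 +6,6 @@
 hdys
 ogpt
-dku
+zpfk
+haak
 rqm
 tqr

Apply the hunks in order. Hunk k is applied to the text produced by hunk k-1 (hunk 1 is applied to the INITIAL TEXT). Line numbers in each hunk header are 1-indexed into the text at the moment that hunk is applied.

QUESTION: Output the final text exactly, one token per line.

Hunk 1: at line 1 remove [hignj] add [fozf] -> 10 lines: vbw fozf aue onn nlqkx yfi ayvda sste ripuj tqr
Hunk 2: at line 6 remove [ayvda,sste,ripuj] add [dku,rqm] -> 9 lines: vbw fozf aue onn nlqkx yfi dku rqm tqr
Hunk 3: at line 3 remove [nlqkx,yfi] add [wzl,hdys,ogpt] -> 10 lines: vbw fozf aue onn wzl hdys ogpt dku rqm tqr
Hunk 4: at line 6 remove [dku] add [zpfk,haak] -> 11 lines: vbw fozf aue onn wzl hdys ogpt zpfk haak rqm tqr

Answer: vbw
fozf
aue
onn
wzl
hdys
ogpt
zpfk
haak
rqm
tqr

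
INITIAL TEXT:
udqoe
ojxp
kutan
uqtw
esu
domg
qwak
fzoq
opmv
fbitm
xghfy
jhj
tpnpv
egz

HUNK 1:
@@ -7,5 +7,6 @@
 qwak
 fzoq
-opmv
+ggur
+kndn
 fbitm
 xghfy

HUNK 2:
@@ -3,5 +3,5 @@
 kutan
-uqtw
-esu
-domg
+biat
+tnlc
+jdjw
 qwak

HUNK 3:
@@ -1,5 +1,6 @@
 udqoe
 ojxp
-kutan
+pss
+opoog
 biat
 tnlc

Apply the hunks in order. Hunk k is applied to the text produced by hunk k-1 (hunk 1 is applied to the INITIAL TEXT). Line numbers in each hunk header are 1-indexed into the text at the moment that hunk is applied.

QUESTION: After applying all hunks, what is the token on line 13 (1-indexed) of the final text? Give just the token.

Answer: xghfy

Derivation:
Hunk 1: at line 7 remove [opmv] add [ggur,kndn] -> 15 lines: udqoe ojxp kutan uqtw esu domg qwak fzoq ggur kndn fbitm xghfy jhj tpnpv egz
Hunk 2: at line 3 remove [uqtw,esu,domg] add [biat,tnlc,jdjw] -> 15 lines: udqoe ojxp kutan biat tnlc jdjw qwak fzoq ggur kndn fbitm xghfy jhj tpnpv egz
Hunk 3: at line 1 remove [kutan] add [pss,opoog] -> 16 lines: udqoe ojxp pss opoog biat tnlc jdjw qwak fzoq ggur kndn fbitm xghfy jhj tpnpv egz
Final line 13: xghfy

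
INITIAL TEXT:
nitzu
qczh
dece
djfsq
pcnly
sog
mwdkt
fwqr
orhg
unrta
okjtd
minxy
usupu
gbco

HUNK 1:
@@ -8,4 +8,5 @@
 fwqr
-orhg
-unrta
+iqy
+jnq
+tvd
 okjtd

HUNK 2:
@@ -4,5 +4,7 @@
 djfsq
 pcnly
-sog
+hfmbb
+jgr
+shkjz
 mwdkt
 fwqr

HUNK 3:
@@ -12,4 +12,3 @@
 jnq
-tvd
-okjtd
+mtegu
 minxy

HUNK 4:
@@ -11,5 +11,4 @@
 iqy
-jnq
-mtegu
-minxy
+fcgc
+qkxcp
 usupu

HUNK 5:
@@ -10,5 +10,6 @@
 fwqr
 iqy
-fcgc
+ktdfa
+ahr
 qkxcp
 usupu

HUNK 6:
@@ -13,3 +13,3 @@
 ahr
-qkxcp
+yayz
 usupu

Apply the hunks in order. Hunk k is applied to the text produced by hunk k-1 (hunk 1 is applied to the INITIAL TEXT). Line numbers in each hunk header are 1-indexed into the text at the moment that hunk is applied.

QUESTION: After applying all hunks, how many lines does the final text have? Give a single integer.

Hunk 1: at line 8 remove [orhg,unrta] add [iqy,jnq,tvd] -> 15 lines: nitzu qczh dece djfsq pcnly sog mwdkt fwqr iqy jnq tvd okjtd minxy usupu gbco
Hunk 2: at line 4 remove [sog] add [hfmbb,jgr,shkjz] -> 17 lines: nitzu qczh dece djfsq pcnly hfmbb jgr shkjz mwdkt fwqr iqy jnq tvd okjtd minxy usupu gbco
Hunk 3: at line 12 remove [tvd,okjtd] add [mtegu] -> 16 lines: nitzu qczh dece djfsq pcnly hfmbb jgr shkjz mwdkt fwqr iqy jnq mtegu minxy usupu gbco
Hunk 4: at line 11 remove [jnq,mtegu,minxy] add [fcgc,qkxcp] -> 15 lines: nitzu qczh dece djfsq pcnly hfmbb jgr shkjz mwdkt fwqr iqy fcgc qkxcp usupu gbco
Hunk 5: at line 10 remove [fcgc] add [ktdfa,ahr] -> 16 lines: nitzu qczh dece djfsq pcnly hfmbb jgr shkjz mwdkt fwqr iqy ktdfa ahr qkxcp usupu gbco
Hunk 6: at line 13 remove [qkxcp] add [yayz] -> 16 lines: nitzu qczh dece djfsq pcnly hfmbb jgr shkjz mwdkt fwqr iqy ktdfa ahr yayz usupu gbco
Final line count: 16

Answer: 16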